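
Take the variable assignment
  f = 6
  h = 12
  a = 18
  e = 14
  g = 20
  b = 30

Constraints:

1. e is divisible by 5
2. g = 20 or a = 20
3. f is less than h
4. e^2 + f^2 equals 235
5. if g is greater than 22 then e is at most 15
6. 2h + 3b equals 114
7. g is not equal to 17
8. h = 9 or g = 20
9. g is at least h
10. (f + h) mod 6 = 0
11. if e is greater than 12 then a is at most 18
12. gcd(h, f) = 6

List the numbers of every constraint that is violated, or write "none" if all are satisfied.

1. 14 = 5*2 + 4, so 5 does not divide 14  FAIL
2. g = 20 = 20 (first disjunct)  OK
3. f = 6, h = 12; 6 < 12  OK
4. e^2 + f^2 = 14^2 + 6^2 = 196 + 36 = 232, not 235  FAIL
5. g = 20, not > 22; antecedent false, conditional vacuously true  OK
6. 2h + 3b = 2(12) + 3(30) = 114  OK
7. g = 20, and 20 ≠ 17  OK
8. h = 12 ≠ 9, but g = 20 = 20 (second disjunct)  OK
9. g = 20, h = 12; 20 ≥ 12  OK
10. f + h = 18; 18 mod 6 = 0  OK
11. e = 14 > 12, so we need a ≤ 18; a = 18 ≤ 18  OK
12. gcd(12, 6) = 6  OK

The assignment fails constraints 1 and 4.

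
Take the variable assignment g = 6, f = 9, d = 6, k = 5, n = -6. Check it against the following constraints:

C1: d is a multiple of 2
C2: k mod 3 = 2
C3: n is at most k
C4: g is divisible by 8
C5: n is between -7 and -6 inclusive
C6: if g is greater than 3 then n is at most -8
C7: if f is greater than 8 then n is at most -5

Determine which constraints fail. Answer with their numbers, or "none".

Violated: 4 and 6.

C1: 6 / 2 = 3, so 2 divides 6  true
C2: 5 mod 3 = 2  true
C3: n = -6, k = 5; -6 ≤ 5  true
C4: 6 = 8*0 + 6, so 8 does not divide 6  false
C5: n = -6 lies in [-7, -6]  true
C6: g = 6 > 3, so we need n ≤ -8; but n = -6 > -8  false
C7: f = 9 > 8, so we need n ≤ -5; n = -6 ≤ -5  true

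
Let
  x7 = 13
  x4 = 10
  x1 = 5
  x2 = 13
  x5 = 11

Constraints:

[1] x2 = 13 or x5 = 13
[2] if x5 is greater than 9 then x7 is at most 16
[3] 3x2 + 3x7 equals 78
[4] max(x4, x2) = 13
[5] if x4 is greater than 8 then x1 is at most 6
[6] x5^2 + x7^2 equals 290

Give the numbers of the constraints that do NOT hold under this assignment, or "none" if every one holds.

None — every constraint holds.

[1] x2 = 13 = 13 (first disjunct) — OK.
[2] x5 = 11 > 9, so we need x7 ≤ 16; x7 = 13 ≤ 16 — OK.
[3] 3x2 + 3x7 = 3(13) + 3(13) = 78 — OK.
[4] max(10, 13) = 13 — OK.
[5] x4 = 10 > 8, so we need x1 ≤ 6; x1 = 5 ≤ 6 — OK.
[6] x5^2 + x7^2 = 11^2 + 13^2 = 121 + 169 = 290 — OK.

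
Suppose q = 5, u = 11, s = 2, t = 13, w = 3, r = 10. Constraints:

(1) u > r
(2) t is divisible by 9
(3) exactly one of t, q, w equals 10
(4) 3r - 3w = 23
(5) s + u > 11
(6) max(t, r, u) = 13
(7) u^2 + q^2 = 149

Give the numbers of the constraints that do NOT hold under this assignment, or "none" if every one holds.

Constraints 2, 3, 4, and 7 are violated.

(1) u = 11, r = 10; 11 > 10 — OK.
(2) 13 = 9*1 + 4, so 9 does not divide 13 — violated.
(3) t=13, q=5, w=3; 0 of them equal 10, not exactly one — violated.
(4) 3r - 3w = 3(10) - 3(3) = 21, not 23 — violated.
(5) s + u = 2 + 11 = 13; 13 > 11 — OK.
(6) max(13, 10, 11) = 13 — OK.
(7) u^2 + q^2 = 11^2 + 5^2 = 121 + 25 = 146, not 149 — violated.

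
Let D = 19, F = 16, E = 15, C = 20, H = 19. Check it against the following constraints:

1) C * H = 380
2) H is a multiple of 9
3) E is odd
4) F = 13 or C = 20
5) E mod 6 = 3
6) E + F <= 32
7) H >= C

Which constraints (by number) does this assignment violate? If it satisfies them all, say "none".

The assignment fails constraints 2, 7.

1) C * H = 20 * 19 = 380 — holds.
2) 19 = 9*2 + 1, so 9 does not divide 19 — fails.
3) E = 15 is odd — holds.
4) F = 16 ≠ 13, but C = 20 = 20 (second disjunct) — holds.
5) 15 mod 6 = 3 — holds.
6) E + F = 15 + 16 = 31; 31 ≤ 32 — holds.
7) H = 19, C = 20; 19 < 20 (want ≥) — fails.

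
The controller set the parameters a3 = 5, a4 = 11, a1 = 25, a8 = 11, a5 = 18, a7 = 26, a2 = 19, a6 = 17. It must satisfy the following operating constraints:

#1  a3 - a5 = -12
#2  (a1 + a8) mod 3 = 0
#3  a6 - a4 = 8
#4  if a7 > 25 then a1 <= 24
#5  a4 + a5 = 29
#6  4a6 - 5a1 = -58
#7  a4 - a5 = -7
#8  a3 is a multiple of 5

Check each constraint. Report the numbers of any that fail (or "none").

Violated: 1, 3, 4, and 6.

#1 a3 - a5 = 5 - 18 = -13, not -12  no
#2 a1 + a8 = 36; 36 mod 3 = 0  yes
#3 a6 - a4 = 17 - 11 = 6, not 8  no
#4 a7 = 26 > 25, so we need a1 ≤ 24; but a1 = 25 > 24  no
#5 a4 + a5 = 11 + 18 = 29  yes
#6 4a6 - 5a1 = 4(17) - 5(25) = -57, not -58  no
#7 a4 - a5 = 11 - 18 = -7  yes
#8 5 / 5 = 1, so 5 divides 5  yes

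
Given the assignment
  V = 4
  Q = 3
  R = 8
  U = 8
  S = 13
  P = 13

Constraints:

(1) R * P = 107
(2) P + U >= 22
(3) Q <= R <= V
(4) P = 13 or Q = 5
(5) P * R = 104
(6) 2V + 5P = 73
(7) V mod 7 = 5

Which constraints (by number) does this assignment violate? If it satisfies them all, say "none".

(1) R * P = 8 * 13 = 104, not 107  ✘
(2) P + U = 13 + 8 = 21; 21 < 22, bound 22 not met  ✘
(3) values 3, 8, 4; R = 8 is not <= V = 4  ✘
(4) P = 13 = 13 (first disjunct)  ✔
(5) P * R = 13 * 8 = 104  ✔
(6) 2V + 5P = 2(4) + 5(13) = 73  ✔
(7) 4 mod 7 = 4, not 5  ✘

The assignment fails constraints 1, 2, 3, and 7.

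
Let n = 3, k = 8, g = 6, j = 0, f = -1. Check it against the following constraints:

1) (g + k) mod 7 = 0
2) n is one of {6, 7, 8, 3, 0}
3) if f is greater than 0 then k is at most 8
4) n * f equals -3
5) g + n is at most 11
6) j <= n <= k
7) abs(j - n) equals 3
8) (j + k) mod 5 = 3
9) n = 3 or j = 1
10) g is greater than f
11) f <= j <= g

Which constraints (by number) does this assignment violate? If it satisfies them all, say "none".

1) g + k = 14; 14 mod 7 = 0  holds
2) n = 3 is in {6, 7, 8, 3, 0}  holds
3) f = -1, not > 0; antecedent false, conditional vacuously true  holds
4) n * f = 3 * (-1) = -3  holds
5) g + n = 6 + 3 = 9; 9 ≤ 11  holds
6) values 0 <= 3 <= 8  holds
7) abs(0 - 3) = 3  holds
8) j + k = 8; 8 mod 5 = 3  holds
9) n = 3 = 3 (first disjunct)  holds
10) g = 6, f = -1; 6 > -1  holds
11) values -1 <= 0 <= 6  holds

Yes — all constraints hold.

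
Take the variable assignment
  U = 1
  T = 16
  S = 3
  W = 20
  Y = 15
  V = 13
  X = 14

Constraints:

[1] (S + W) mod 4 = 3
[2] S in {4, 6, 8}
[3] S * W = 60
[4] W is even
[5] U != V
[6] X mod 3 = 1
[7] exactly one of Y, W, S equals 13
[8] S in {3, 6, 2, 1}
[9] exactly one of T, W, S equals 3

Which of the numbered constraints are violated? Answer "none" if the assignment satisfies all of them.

Constraints 2, 6, and 7 do not hold.

[1] S + W = 23; 23 mod 4 = 3 — holds.
[2] S = 3 is not in {4, 6, 8} — fails.
[3] S * W = 3 * 20 = 60 — holds.
[4] W = 20 is even — holds.
[5] U = 1, V = 13; distinct — holds.
[6] 14 mod 3 = 2, not 1 — fails.
[7] Y=15, W=20, S=3; 0 of them equal 13, not exactly one — fails.
[8] S = 3 is in {3, 6, 2, 1} — holds.
[9] T=16, W=20, S=3; 1 of them equals 3 — holds.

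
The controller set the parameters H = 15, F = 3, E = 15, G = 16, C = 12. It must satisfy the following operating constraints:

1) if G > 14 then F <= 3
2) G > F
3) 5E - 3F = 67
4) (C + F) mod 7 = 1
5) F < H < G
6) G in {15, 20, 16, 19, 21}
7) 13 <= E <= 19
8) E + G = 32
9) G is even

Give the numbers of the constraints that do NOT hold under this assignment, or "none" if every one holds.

Constraints 3 and 8 are violated.

1) G = 16 > 14, so we need F ≤ 3; F = 3 ≤ 3 — OK.
2) G = 16, F = 3; 16 > 3 — OK.
3) 5E - 3F = 5(15) - 3(3) = 66, not 67 — violated.
4) C + F = 15; 15 mod 7 = 1 — OK.
5) values 3 < 15 < 16 — OK.
6) G = 16 is in {15, 20, 16, 19, 21} — OK.
7) E = 15 lies in [13, 19] — OK.
8) E + G = 15 + 16 = 31, not 32 — violated.
9) G = 16 is even — OK.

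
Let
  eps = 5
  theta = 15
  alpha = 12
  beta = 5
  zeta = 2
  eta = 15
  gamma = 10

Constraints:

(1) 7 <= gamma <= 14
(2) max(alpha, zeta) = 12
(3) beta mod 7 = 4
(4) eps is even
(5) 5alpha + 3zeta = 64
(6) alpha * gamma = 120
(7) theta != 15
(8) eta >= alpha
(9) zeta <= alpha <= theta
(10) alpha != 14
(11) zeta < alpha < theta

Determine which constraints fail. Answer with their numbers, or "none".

Constraints 3, 4, 5, and 7 are violated.

(1) gamma = 10 lies in [7, 14]  OK
(2) max(12, 2) = 12  OK
(3) 5 mod 7 = 5, not 4  FAIL
(4) eps = 5 is odd  FAIL
(5) 5alpha + 3zeta = 5(12) + 3(2) = 66, not 64  FAIL
(6) alpha * gamma = 12 * 10 = 120  OK
(7) theta = 15, but 15 is required to differ  FAIL
(8) eta = 15, alpha = 12; 15 ≥ 12  OK
(9) values 2 <= 12 <= 15  OK
(10) alpha = 12, and 12 ≠ 14  OK
(11) values 2 < 12 < 15  OK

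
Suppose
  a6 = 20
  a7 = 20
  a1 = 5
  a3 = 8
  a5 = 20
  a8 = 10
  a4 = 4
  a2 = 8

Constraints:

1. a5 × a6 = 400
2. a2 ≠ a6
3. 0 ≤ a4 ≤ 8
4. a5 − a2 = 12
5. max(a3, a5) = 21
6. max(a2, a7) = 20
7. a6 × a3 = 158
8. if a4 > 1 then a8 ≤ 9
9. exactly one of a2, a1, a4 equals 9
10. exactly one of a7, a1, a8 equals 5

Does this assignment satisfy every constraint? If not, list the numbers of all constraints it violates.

No — constraints 5, 7, 8, 9 are not satisfied.

1. a5 × a6 = 20 × 20 = 400 — satisfied.
2. a2 = 8, a6 = 20; distinct — satisfied.
3. a4 = 4 lies in [0, 8] — satisfied.
4. a5 − a2 = 20 − 8 = 12 — satisfied.
5. max(8, 20) = 20, not 21 — violated.
6. max(8, 20) = 20 — satisfied.
7. a6 × a3 = 20 × 8 = 160, not 158 — violated.
8. a4 = 4 > 1, so we need a8 ≤ 9; but a8 = 10 > 9 — violated.
9. a2=8, a1=5, a4=4; 0 of them equal 9, not exactly one — violated.
10. a7=20, a1=5, a8=10; 1 of them equals 5 — satisfied.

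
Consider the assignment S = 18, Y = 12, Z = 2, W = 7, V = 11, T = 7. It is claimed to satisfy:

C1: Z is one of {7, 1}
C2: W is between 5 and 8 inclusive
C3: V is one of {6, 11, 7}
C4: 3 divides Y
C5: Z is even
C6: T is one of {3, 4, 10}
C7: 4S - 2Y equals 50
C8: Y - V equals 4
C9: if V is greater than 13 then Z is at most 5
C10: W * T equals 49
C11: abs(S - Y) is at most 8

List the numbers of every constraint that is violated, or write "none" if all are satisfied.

The assignment fails constraints 1, 6, 7, and 8.

C1: Z = 2 is not in {7, 1} — fails.
C2: W = 7 lies in [5, 8] — holds.
C3: V = 11 is in {6, 11, 7} — holds.
C4: 12 / 3 = 4, so 3 divides 12 — holds.
C5: Z = 2 is even — holds.
C6: T = 7 is not in {3, 4, 10} — fails.
C7: 4S - 2Y = 4(18) - 2(12) = 48, not 50 — fails.
C8: Y - V = 12 - 11 = 1, not 4 — fails.
C9: V = 11, not > 13; antecedent false, conditional vacuously true — holds.
C10: W * T = 7 * 7 = 49 — holds.
C11: abs(18 - 12) = 6; 6 ≤ 8 — holds.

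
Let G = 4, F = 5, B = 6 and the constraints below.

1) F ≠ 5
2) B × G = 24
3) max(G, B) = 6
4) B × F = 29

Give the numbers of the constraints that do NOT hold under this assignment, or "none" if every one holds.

1) F = 5, but 5 is required to differ  fails
2) B × G = 6 × 4 = 24  holds
3) max(4, 6) = 6  holds
4) B × F = 6 × 5 = 30, not 29  fails

Violated: 1 and 4.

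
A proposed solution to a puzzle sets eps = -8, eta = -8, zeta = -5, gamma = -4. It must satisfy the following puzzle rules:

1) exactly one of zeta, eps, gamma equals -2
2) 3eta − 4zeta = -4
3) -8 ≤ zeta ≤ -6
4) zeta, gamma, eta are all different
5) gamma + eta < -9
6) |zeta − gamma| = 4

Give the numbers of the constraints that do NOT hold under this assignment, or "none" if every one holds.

The assignment fails constraints 1, 3, and 6.

1) zeta=-5, eps=-8, gamma=-4; 0 of them equal -2, not exactly one — violated.
2) 3eta − 4zeta = 3(-8) − 4(-5) = -4 — satisfied.
3) zeta = -5 is outside [-8, -6] — violated.
4) values -5, -4, -8 are pairwise distinct — satisfied.
5) gamma + eta = -4 + (-8) = -12; -12 < -9 — satisfied.
6) |-5 − (-4)| = 1, not 4 — violated.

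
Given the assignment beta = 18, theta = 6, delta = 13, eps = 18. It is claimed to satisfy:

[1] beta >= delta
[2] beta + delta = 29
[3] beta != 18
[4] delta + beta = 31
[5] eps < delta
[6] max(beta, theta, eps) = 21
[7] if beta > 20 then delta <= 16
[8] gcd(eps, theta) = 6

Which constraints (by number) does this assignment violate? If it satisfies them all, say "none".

Violated: 2, 3, 5, and 6.

[1] beta = 18, delta = 13; 18 ≥ 13  true
[2] beta + delta = 18 + 13 = 31, not 29  false
[3] beta = 18, but 18 is required to differ  false
[4] delta + beta = 13 + 18 = 31  true
[5] eps = 18, delta = 13; 18 ≥ 13 (want <)  false
[6] max(18, 6, 18) = 18, not 21  false
[7] beta = 18, not > 20; antecedent false, conditional vacuously true  true
[8] gcd(18, 6) = 6  true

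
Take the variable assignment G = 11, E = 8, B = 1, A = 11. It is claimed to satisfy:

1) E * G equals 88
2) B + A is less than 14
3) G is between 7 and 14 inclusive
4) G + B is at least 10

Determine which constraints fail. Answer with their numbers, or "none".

1) E * G = 8 * 11 = 88  ✔
2) B + A = 1 + 11 = 12; 12 < 14  ✔
3) G = 11 lies in [7, 14]  ✔
4) G + B = 11 + 1 = 12; 12 ≥ 10  ✔

No violations.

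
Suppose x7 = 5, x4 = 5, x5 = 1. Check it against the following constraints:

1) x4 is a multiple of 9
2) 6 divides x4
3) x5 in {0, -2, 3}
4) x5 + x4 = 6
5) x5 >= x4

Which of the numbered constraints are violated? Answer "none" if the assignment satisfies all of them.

Violated: 1, 2, 3, 5.

1) 5 = 9*0 + 5, so 9 does not divide 5 — violated.
2) 5 = 6*0 + 5, so 6 does not divide 5 — violated.
3) x5 = 1 is not in {0, -2, 3} — violated.
4) x5 + x4 = 1 + 5 = 6 — OK.
5) x5 = 1, x4 = 5; 1 < 5 (want ≥) — violated.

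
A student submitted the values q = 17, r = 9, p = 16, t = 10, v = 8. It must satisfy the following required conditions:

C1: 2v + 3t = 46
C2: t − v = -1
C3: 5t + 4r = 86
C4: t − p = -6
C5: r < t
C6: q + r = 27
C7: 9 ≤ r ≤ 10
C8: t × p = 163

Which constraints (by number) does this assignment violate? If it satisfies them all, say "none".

C1: 2v + 3t = 2(8) + 3(10) = 46  OK
C2: t − v = 10 − 8 = 2, not -1  FAIL
C3: 5t + 4r = 5(10) + 4(9) = 86  OK
C4: t − p = 10 − 16 = -6  OK
C5: r = 9, t = 10; 9 < 10  OK
C6: q + r = 17 + 9 = 26, not 27  FAIL
C7: r = 9 lies in [9, 10]  OK
C8: t × p = 10 × 16 = 160, not 163  FAIL

Violated: 2, 6, 8.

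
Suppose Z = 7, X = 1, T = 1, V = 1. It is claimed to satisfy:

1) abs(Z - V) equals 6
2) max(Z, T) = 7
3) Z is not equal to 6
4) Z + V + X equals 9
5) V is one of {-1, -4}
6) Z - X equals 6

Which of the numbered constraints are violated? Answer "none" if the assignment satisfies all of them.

Constraint 5 is violated.

1) abs(7 - 1) = 6 — satisfied.
2) max(7, 1) = 7 — satisfied.
3) Z = 7, and 7 ≠ 6 — satisfied.
4) Z + V + X = 7 + 1 + 1 = 9 — satisfied.
5) V = 1 is not in {-1, -4} — violated.
6) Z - X = 7 - 1 = 6 — satisfied.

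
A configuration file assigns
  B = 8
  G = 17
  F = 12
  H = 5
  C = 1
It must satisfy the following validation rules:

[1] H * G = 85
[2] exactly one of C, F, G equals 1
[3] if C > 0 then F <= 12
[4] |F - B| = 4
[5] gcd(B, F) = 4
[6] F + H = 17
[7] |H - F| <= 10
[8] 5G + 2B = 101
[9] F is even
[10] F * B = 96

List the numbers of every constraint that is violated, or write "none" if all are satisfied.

[1] H * G = 5 * 17 = 85  OK
[2] C=1, F=12, G=17; 1 of them equals 1  OK
[3] C = 1 > 0, so we need F ≤ 12; F = 12 ≤ 12  OK
[4] |12 - 8| = 4  OK
[5] gcd(8, 12) = 4  OK
[6] F + H = 12 + 5 = 17  OK
[7] |5 - 12| = 7; 7 ≤ 10  OK
[8] 5G + 2B = 5(17) + 2(8) = 101  OK
[9] F = 12 is even  OK
[10] F * B = 12 * 8 = 96  OK

All constraints are satisfied.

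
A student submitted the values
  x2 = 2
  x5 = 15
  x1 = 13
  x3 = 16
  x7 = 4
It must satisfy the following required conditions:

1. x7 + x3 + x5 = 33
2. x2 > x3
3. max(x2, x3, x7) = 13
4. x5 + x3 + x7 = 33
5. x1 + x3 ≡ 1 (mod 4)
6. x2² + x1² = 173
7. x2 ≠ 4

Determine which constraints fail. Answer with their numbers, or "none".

1. x7 + x3 + x5 = 4 + 16 + 15 = 35, not 33 — fails.
2. x2 = 2, x3 = 16; 2 ≤ 16 (want >) — fails.
3. max(2, 16, 4) = 16, not 13 — fails.
4. x5 + x3 + x7 = 15 + 16 + 4 = 35, not 33 — fails.
5. x1 + x3 = 29; 29 mod 4 = 1 — holds.
6. x2² + x1² = 2² + 13² = 4 + 169 = 173 — holds.
7. x2 = 2, and 2 ≠ 4 — holds.

Violated: 1, 2, 3, and 4.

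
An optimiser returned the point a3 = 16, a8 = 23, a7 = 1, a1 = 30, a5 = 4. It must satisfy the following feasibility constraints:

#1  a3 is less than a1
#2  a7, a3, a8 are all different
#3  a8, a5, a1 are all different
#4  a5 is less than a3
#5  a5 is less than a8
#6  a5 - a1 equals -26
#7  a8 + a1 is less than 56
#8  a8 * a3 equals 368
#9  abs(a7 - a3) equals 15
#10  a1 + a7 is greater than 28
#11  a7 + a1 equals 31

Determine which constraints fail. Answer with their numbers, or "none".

#1 a3 = 16, a1 = 30; 16 < 30 — OK.
#2 values 1, 16, 23 are pairwise distinct — OK.
#3 values 23, 4, 30 are pairwise distinct — OK.
#4 a5 = 4, a3 = 16; 4 < 16 — OK.
#5 a5 = 4, a8 = 23; 4 < 23 — OK.
#6 a5 - a1 = 4 - 30 = -26 — OK.
#7 a8 + a1 = 23 + 30 = 53; 53 < 56 — OK.
#8 a8 * a3 = 23 * 16 = 368 — OK.
#9 abs(1 - 16) = 15 — OK.
#10 a1 + a7 = 30 + 1 = 31; 31 > 28 — OK.
#11 a7 + a1 = 1 + 30 = 31 — OK.

Yes — all constraints hold.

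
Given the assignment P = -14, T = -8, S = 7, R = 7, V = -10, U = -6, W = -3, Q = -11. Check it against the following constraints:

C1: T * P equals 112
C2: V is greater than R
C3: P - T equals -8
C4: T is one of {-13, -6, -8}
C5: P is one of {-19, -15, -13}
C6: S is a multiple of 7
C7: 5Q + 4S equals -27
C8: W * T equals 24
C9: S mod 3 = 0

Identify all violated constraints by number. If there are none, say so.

Constraints 2, 3, 5, 9 are violated.

C1: T * P = -8 * (-14) = 112  ✓
C2: V = -10, R = 7; -10 ≤ 7 (want >)  ✗
C3: P - T = -14 - (-8) = -6, not -8  ✗
C4: T = -8 is in {-13, -6, -8}  ✓
C5: P = -14 is not in {-19, -15, -13}  ✗
C6: 7 / 7 = 1, so 7 divides 7  ✓
C7: 5Q + 4S = 5(-11) + 4(7) = -27  ✓
C8: W * T = -3 * (-8) = 24  ✓
C9: 7 mod 3 = 1, not 0  ✗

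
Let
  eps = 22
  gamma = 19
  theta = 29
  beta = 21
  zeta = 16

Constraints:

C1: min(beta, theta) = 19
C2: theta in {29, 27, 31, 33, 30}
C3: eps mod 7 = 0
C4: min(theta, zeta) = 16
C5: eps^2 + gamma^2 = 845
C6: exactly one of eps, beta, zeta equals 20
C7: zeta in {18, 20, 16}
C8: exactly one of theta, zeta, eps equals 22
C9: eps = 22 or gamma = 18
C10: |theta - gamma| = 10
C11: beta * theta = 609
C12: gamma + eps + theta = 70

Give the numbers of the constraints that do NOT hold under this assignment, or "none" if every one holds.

C1: min(21, 29) = 21, not 19  ✗
C2: theta = 29 is in {29, 27, 31, 33, 30}  ✓
C3: 22 mod 7 = 1, not 0  ✗
C4: min(29, 16) = 16  ✓
C5: eps^2 + gamma^2 = 22^2 + 19^2 = 484 + 361 = 845  ✓
C6: eps=22, beta=21, zeta=16; 0 of them equal 20, not exactly one  ✗
C7: zeta = 16 is in {18, 20, 16}  ✓
C8: theta=29, zeta=16, eps=22; 1 of them equals 22  ✓
C9: eps = 22 = 22 (first disjunct)  ✓
C10: |29 - 19| = 10  ✓
C11: beta * theta = 21 * 29 = 609  ✓
C12: gamma + eps + theta = 19 + 22 + 29 = 70  ✓

Constraints 1, 3, and 6 do not hold.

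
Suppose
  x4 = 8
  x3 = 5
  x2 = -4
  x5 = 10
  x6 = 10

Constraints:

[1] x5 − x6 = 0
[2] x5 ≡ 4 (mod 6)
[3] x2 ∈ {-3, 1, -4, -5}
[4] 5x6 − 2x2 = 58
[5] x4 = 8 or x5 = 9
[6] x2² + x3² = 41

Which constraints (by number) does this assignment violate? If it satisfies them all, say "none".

Yes — all constraints hold.

[1] x5 − x6 = 10 − 10 = 0 — holds.
[2] 10 mod 6 = 4 — holds.
[3] x2 = -4 is in {-3, 1, -4, -5} — holds.
[4] 5x6 − 2x2 = 5(10) − 2(-4) = 58 — holds.
[5] x4 = 8 = 8 (first disjunct) — holds.
[6] x2² + x3² = (-4)² + 5² = 16 + 25 = 41 — holds.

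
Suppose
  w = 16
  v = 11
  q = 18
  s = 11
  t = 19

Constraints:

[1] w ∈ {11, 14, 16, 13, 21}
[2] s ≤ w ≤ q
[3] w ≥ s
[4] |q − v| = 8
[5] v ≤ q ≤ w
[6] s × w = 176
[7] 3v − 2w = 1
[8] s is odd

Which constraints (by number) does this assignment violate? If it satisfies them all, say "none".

[1] w = 16 is in {11, 14, 16, 13, 21}  ✓
[2] values 11 ≤ 16 ≤ 18  ✓
[3] w = 16, s = 11; 16 ≥ 11  ✓
[4] |18 − 11| = 7, not 8  ✗
[5] values 11, 18, 16; q = 18 is not ≤ w = 16  ✗
[6] s × w = 11 × 16 = 176  ✓
[7] 3v − 2w = 3(11) − 2(16) = 1  ✓
[8] s = 11 is odd  ✓

Violated: 4 and 5.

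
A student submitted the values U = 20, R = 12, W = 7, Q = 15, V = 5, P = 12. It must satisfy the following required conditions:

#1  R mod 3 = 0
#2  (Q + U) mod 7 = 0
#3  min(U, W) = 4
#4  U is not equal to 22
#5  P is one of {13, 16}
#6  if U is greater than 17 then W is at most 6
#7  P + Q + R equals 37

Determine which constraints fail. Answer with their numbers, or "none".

Constraints 3, 5, 6, and 7 are violated.

#1 12 mod 3 = 0 — satisfied.
#2 Q + U = 35; 35 mod 7 = 0 — satisfied.
#3 min(20, 7) = 7, not 4 — violated.
#4 U = 20, and 20 ≠ 22 — satisfied.
#5 P = 12 is not in {13, 16} — violated.
#6 U = 20 > 17, so we need W ≤ 6; but W = 7 > 6 — violated.
#7 P + Q + R = 12 + 15 + 12 = 39, not 37 — violated.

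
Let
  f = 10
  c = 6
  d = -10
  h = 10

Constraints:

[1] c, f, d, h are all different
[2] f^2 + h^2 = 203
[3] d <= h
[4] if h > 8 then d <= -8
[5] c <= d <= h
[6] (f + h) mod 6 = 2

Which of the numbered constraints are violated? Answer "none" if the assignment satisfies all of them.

[1] f = h = 10, not all different — fails.
[2] f^2 + h^2 = 10^2 + 10^2 = 100 + 100 = 200, not 203 — fails.
[3] d = -10, h = 10; -10 ≤ 10 — holds.
[4] h = 10 > 8, so we need d ≤ -8; d = -10 ≤ -8 — holds.
[5] values 6, -10, 10; c = 6 is not <= d = -10 — fails.
[6] f + h = 20; 20 mod 6 = 2 — holds.

No — constraints 1, 2, and 5 are not satisfied.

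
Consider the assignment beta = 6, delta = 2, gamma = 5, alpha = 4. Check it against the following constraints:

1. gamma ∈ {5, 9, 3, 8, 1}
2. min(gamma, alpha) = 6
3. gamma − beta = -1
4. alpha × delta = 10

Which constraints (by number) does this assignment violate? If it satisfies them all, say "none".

Violated: 2 and 4.

1. gamma = 5 is in {5, 9, 3, 8, 1}  ✔
2. min(5, 4) = 4, not 6  ✘
3. gamma − beta = 5 − 6 = -1  ✔
4. alpha × delta = 4 × 2 = 8, not 10  ✘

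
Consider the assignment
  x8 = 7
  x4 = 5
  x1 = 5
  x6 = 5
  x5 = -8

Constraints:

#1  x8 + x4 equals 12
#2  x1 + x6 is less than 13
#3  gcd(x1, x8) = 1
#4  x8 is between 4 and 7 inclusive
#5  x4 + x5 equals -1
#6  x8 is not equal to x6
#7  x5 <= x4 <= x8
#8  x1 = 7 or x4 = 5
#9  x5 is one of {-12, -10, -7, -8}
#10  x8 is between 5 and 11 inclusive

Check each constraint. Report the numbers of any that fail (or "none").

#1 x8 + x4 = 7 + 5 = 12 — holds.
#2 x1 + x6 = 5 + 5 = 10; 10 < 13 — holds.
#3 gcd(5, 7) = 1 — holds.
#4 x8 = 7 lies in [4, 7] — holds.
#5 x4 + x5 = 5 + (-8) = -3, not -1 — fails.
#6 x8 = 7, x6 = 5; distinct — holds.
#7 values -8 <= 5 <= 7 — holds.
#8 x1 = 5 ≠ 7, but x4 = 5 = 5 (second disjunct) — holds.
#9 x5 = -8 is in {-12, -10, -7, -8} — holds.
#10 x8 = 7 lies in [5, 11] — holds.

No — constraint 5 is not satisfied.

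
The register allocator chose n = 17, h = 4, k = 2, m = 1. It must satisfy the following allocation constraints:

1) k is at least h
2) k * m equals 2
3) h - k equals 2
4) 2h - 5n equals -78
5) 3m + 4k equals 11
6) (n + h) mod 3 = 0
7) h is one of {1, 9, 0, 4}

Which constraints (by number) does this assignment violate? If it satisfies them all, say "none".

Violated: 1, 4.

1) k = 2, h = 4; 2 < 4 (want ≥) — does not hold.
2) k * m = 2 * 1 = 2 — holds.
3) h - k = 4 - 2 = 2 — holds.
4) 2h - 5n = 2(4) - 5(17) = -77, not -78 — does not hold.
5) 3m + 4k = 3(1) + 4(2) = 11 — holds.
6) n + h = 21; 21 mod 3 = 0 — holds.
7) h = 4 is in {1, 9, 0, 4} — holds.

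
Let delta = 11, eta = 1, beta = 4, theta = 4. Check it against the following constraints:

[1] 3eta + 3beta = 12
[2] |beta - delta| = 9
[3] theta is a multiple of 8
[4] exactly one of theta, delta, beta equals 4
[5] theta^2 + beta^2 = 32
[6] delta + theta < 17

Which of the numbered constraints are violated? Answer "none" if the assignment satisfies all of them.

Constraints 1, 2, 3, and 4 do not hold.

[1] 3eta + 3beta = 3(1) + 3(4) = 15, not 12  fails
[2] |4 - 11| = 7, not 9  fails
[3] 4 = 8*0 + 4, so 8 does not divide 4  fails
[4] theta=4, delta=11, beta=4; 2 of them equal 4, not exactly one  fails
[5] theta^2 + beta^2 = 4^2 + 4^2 = 16 + 16 = 32  holds
[6] delta + theta = 11 + 4 = 15; 15 < 17  holds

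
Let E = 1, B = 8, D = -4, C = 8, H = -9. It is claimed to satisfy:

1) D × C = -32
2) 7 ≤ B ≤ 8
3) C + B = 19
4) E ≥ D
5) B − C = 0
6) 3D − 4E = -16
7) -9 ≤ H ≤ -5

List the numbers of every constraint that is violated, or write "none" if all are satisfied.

Violated: 3.

1) D × C = -4 × 8 = -32 — holds.
2) B = 8 lies in [7, 8] — holds.
3) C + B = 8 + 8 = 16, not 19 — fails.
4) E = 1, D = -4; 1 ≥ -4 — holds.
5) B − C = 8 − 8 = 0 — holds.
6) 3D − 4E = 3(-4) − 4(1) = -16 — holds.
7) H = -9 lies in [-9, -5] — holds.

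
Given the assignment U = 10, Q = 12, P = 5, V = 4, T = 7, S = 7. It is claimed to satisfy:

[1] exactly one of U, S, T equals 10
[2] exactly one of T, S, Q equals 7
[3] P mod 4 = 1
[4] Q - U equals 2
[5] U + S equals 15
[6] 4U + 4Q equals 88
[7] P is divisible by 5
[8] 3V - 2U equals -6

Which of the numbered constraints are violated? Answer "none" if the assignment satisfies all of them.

The assignment fails constraints 2, 5, and 8.

[1] U=10, S=7, T=7; 1 of them equals 10  ✔
[2] T=7, S=7, Q=12; 2 of them equal 7, not exactly one  ✘
[3] 5 mod 4 = 1  ✔
[4] Q - U = 12 - 10 = 2  ✔
[5] U + S = 10 + 7 = 17, not 15  ✘
[6] 4U + 4Q = 4(10) + 4(12) = 88  ✔
[7] 5 / 5 = 1, so 5 divides 5  ✔
[8] 3V - 2U = 3(4) - 2(10) = -8, not -6  ✘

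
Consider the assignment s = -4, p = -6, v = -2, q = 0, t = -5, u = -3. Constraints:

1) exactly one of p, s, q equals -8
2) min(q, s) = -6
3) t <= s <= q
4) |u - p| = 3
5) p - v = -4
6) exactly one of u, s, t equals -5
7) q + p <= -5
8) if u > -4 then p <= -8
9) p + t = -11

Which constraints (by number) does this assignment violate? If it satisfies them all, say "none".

1) p=-6, s=-4, q=0; 0 of them equal -8, not exactly one — violated.
2) min(0, -4) = -4, not -6 — violated.
3) values -5 <= -4 <= 0 — OK.
4) |-3 - (-6)| = 3 — OK.
5) p - v = -6 - (-2) = -4 — OK.
6) u=-3, s=-4, t=-5; 1 of them equals -5 — OK.
7) q + p = 0 + (-6) = -6; -6 ≤ -5 — OK.
8) u = -3 > -4, so we need p ≤ -8; but p = -6 > -8 — violated.
9) p + t = -6 + (-5) = -11 — OK.

No — constraints 1, 2, and 8 are not satisfied.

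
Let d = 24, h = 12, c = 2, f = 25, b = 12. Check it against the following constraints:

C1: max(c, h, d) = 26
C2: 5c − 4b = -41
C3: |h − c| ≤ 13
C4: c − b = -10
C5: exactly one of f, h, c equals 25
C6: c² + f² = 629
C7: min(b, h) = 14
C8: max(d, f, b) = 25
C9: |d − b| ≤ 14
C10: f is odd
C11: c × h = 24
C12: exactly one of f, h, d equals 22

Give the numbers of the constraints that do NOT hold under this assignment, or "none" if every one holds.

C1: max(2, 12, 24) = 24, not 26  fails
C2: 5c − 4b = 5(2) − 4(12) = -38, not -41  fails
C3: |12 − 2| = 10; 10 ≤ 13  holds
C4: c − b = 2 − 12 = -10  holds
C5: f=25, h=12, c=2; 1 of them equals 25  holds
C6: c² + f² = 2² + 25² = 4 + 625 = 629  holds
C7: min(12, 12) = 12, not 14  fails
C8: max(24, 25, 12) = 25  holds
C9: |24 − 12| = 12; 12 ≤ 14  holds
C10: f = 25 is odd  holds
C11: c × h = 2 × 12 = 24  holds
C12: f=25, h=12, d=24; 0 of them equal 22, not exactly one  fails

The assignment fails constraints 1, 2, 7, and 12.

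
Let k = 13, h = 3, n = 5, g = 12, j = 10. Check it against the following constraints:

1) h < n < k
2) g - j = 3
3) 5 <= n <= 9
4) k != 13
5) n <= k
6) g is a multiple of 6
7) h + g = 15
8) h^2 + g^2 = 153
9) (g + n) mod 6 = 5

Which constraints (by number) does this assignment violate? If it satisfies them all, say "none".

No — constraints 2, 4 are not satisfied.

1) values 3 < 5 < 13 — holds.
2) g - j = 12 - 10 = 2, not 3 — does not hold.
3) n = 5 lies in [5, 9] — holds.
4) k = 13, but 13 is required to differ — does not hold.
5) n = 5, k = 13; 5 ≤ 13 — holds.
6) 12 / 6 = 2, so 6 divides 12 — holds.
7) h + g = 3 + 12 = 15 — holds.
8) h^2 + g^2 = 3^2 + 12^2 = 9 + 144 = 153 — holds.
9) g + n = 17; 17 mod 6 = 5 — holds.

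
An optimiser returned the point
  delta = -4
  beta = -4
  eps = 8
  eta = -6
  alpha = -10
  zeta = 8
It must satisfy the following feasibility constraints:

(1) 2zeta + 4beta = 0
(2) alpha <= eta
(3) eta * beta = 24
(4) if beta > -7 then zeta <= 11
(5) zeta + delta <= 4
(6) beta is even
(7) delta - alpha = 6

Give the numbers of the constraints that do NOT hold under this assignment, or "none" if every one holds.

(1) 2zeta + 4beta = 2(8) + 4(-4) = 0 — satisfied.
(2) alpha = -10, eta = -6; -10 ≤ -6 — satisfied.
(3) eta * beta = -6 * (-4) = 24 — satisfied.
(4) beta = -4 > -7, so we need zeta ≤ 11; zeta = 8 ≤ 11 — satisfied.
(5) zeta + delta = 8 + (-4) = 4; 4 ≤ 4 — satisfied.
(6) beta = -4 is even — satisfied.
(7) delta - alpha = -4 - (-10) = 6 — satisfied.

None — every constraint holds.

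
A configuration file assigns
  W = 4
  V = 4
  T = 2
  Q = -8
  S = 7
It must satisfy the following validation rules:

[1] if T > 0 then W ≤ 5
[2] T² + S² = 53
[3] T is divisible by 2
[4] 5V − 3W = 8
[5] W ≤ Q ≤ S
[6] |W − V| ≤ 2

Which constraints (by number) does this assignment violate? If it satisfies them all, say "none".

Constraint 5 does not hold.

[1] T = 2 > 0, so we need W ≤ 5; W = 4 ≤ 5  ✔
[2] T² + S² = 2² + 7² = 4 + 49 = 53  ✔
[3] 2 / 2 = 1, so 2 divides 2  ✔
[4] 5V − 3W = 5(4) − 3(4) = 8  ✔
[5] values 4, -8, 7; W = 4 is not ≤ Q = -8  ✘
[6] |4 − 4| = 0; 0 ≤ 2  ✔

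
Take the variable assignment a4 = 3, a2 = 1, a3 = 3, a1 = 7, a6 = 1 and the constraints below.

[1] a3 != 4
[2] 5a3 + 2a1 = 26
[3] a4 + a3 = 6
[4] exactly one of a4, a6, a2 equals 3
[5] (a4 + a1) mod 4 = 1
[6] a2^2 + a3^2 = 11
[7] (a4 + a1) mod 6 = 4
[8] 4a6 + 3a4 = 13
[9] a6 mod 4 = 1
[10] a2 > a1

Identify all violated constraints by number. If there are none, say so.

[1] a3 = 3, and 3 ≠ 4  ✓
[2] 5a3 + 2a1 = 5(3) + 2(7) = 29, not 26  ✗
[3] a4 + a3 = 3 + 3 = 6  ✓
[4] a4=3, a6=1, a2=1; 1 of them equals 3  ✓
[5] a4 + a1 = 10; 10 mod 4 = 2, not 1  ✗
[6] a2^2 + a3^2 = 1^2 + 3^2 = 1 + 9 = 10, not 11  ✗
[7] a4 + a1 = 10; 10 mod 6 = 4  ✓
[8] 4a6 + 3a4 = 4(1) + 3(3) = 13  ✓
[9] 1 mod 4 = 1  ✓
[10] a2 = 1, a1 = 7; 1 ≤ 7 (want >)  ✗

Violated: 2, 5, 6, 10.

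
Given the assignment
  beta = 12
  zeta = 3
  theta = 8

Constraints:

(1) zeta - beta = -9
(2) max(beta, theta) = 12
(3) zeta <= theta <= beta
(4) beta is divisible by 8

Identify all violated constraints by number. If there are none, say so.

The assignment fails constraint 4.

(1) zeta - beta = 3 - 12 = -9 — satisfied.
(2) max(12, 8) = 12 — satisfied.
(3) values 3 <= 8 <= 12 — satisfied.
(4) 12 = 8*1 + 4, so 8 does not divide 12 — violated.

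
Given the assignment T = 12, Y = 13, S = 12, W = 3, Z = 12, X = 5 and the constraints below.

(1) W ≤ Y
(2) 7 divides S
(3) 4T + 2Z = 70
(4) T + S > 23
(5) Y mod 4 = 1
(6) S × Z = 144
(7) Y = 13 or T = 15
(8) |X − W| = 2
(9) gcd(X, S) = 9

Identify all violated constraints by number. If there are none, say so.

Violated: 2, 3, 9.

(1) W = 3, Y = 13; 3 ≤ 13 — OK.
(2) 12 = 7×1 + 5, so 7 does not divide 12 — violated.
(3) 4T + 2Z = 4(12) + 2(12) = 72, not 70 — violated.
(4) T + S = 12 + 12 = 24; 24 > 23 — OK.
(5) 13 mod 4 = 1 — OK.
(6) S × Z = 12 × 12 = 144 — OK.
(7) Y = 13 = 13 (first disjunct) — OK.
(8) |5 − 3| = 2 — OK.
(9) gcd(5, 12) = 1, not 9 — violated.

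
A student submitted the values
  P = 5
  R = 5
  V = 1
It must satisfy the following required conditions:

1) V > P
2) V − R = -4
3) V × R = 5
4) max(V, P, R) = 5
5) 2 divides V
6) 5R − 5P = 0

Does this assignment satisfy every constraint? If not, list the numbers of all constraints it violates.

1) V = 1, P = 5; 1 ≤ 5 (want >)  no
2) V − R = 1 − 5 = -4  yes
3) V × R = 1 × 5 = 5  yes
4) max(1, 5, 5) = 5  yes
5) 1 = 2×0 + 1, so 2 does not divide 1  no
6) 5R − 5P = 5(5) − 5(5) = 0  yes

Violated: 1, 5.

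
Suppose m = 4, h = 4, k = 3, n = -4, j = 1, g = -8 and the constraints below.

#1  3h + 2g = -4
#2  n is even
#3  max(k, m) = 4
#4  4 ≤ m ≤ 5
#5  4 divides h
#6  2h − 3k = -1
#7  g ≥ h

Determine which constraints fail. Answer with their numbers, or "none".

Constraint 7 is violated.

#1 3h + 2g = 3(4) + 2(-8) = -4 — holds.
#2 n = -4 is even — holds.
#3 max(3, 4) = 4 — holds.
#4 m = 4 lies in [4, 5] — holds.
#5 4 / 4 = 1, so 4 divides 4 — holds.
#6 2h − 3k = 2(4) − 3(3) = -1 — holds.
#7 g = -8, h = 4; -8 < 4 (want ≥) — does not hold.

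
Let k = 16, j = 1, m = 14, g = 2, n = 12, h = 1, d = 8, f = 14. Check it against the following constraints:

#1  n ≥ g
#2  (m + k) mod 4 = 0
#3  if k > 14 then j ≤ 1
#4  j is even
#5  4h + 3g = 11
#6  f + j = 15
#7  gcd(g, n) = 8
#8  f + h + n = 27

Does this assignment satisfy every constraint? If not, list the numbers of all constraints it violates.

#1 n = 12, g = 2; 12 ≥ 2  holds
#2 m + k = 30; 30 mod 4 = 2, not 0  fails
#3 k = 16 > 14, so we need j ≤ 1; j = 1 ≤ 1  holds
#4 j = 1 is odd  fails
#5 4h + 3g = 4(1) + 3(2) = 10, not 11  fails
#6 f + j = 14 + 1 = 15  holds
#7 gcd(2, 12) = 2, not 8  fails
#8 f + h + n = 14 + 1 + 12 = 27  holds

Violated: 2, 4, 5, 7.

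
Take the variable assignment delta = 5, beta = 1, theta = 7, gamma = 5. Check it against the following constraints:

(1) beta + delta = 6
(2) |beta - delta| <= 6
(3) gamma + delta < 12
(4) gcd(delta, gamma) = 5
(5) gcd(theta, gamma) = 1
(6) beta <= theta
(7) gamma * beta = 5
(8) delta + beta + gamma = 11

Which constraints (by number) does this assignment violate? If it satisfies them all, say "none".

No violations.

(1) beta + delta = 1 + 5 = 6  yes
(2) |1 - 5| = 4; 4 ≤ 6  yes
(3) gamma + delta = 5 + 5 = 10; 10 < 12  yes
(4) gcd(5, 5) = 5  yes
(5) gcd(7, 5) = 1  yes
(6) beta = 1, theta = 7; 1 ≤ 7  yes
(7) gamma * beta = 5 * 1 = 5  yes
(8) delta + beta + gamma = 5 + 1 + 5 = 11  yes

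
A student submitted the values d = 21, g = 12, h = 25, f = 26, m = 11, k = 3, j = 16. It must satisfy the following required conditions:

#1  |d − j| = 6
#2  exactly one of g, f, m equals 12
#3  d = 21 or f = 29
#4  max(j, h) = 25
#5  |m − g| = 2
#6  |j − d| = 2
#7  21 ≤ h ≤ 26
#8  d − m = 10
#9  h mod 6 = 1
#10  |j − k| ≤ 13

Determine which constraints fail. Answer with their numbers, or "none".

#1 |21 − 16| = 5, not 6 — violated.
#2 g=12, f=26, m=11; 1 of them equals 12 — satisfied.
#3 d = 21 = 21 (first disjunct) — satisfied.
#4 max(16, 25) = 25 — satisfied.
#5 |11 − 12| = 1, not 2 — violated.
#6 |16 − 21| = 5, not 2 — violated.
#7 h = 25 lies in [21, 26] — satisfied.
#8 d − m = 21 − 11 = 10 — satisfied.
#9 25 mod 6 = 1 — satisfied.
#10 |16 − 3| = 13; 13 ≤ 13 — satisfied.

The assignment fails constraints 1, 5, and 6.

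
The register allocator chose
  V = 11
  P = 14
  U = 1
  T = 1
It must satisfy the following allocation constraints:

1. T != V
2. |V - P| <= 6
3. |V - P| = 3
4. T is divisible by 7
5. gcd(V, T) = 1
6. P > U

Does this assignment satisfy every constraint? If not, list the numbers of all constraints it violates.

1. T = 1, V = 11; distinct  ✓
2. |11 - 14| = 3; 3 ≤ 6  ✓
3. |11 - 14| = 3  ✓
4. 1 = 7*0 + 1, so 7 does not divide 1  ✗
5. gcd(11, 1) = 1  ✓
6. P = 14, U = 1; 14 > 1  ✓

The assignment fails constraint 4.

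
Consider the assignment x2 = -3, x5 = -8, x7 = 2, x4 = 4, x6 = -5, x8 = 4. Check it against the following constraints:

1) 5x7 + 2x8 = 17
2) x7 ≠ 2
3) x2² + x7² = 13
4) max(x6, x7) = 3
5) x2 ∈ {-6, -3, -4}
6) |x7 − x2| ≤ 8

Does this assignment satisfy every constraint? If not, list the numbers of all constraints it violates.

Constraints 1, 2, and 4 are violated.

1) 5x7 + 2x8 = 5(2) + 2(4) = 18, not 17  no
2) x7 = 2, but 2 is required to differ  no
3) x2² + x7² = (-3)² + 2² = 9 + 4 = 13  yes
4) max(-5, 2) = 2, not 3  no
5) x2 = -3 is in {-6, -3, -4}  yes
6) |2 − (-3)| = 5; 5 ≤ 8  yes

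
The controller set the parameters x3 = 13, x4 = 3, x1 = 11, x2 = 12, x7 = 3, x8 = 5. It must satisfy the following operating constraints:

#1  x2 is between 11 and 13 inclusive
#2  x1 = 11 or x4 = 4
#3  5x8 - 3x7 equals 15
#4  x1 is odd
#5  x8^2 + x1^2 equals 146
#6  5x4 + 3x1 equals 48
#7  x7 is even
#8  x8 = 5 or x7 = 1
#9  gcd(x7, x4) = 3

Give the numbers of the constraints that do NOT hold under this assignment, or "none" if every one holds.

#1 x2 = 12 lies in [11, 13]  yes
#2 x1 = 11 = 11 (first disjunct)  yes
#3 5x8 - 3x7 = 5(5) - 3(3) = 16, not 15  no
#4 x1 = 11 is odd  yes
#5 x8^2 + x1^2 = 5^2 + 11^2 = 25 + 121 = 146  yes
#6 5x4 + 3x1 = 5(3) + 3(11) = 48  yes
#7 x7 = 3 is odd  no
#8 x8 = 5 = 5 (first disjunct)  yes
#9 gcd(3, 3) = 3  yes

Constraints 3 and 7 are violated.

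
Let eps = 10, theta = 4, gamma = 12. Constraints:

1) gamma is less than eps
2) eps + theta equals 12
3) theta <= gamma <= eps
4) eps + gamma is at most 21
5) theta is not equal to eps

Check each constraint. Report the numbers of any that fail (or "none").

No — constraints 1, 2, 3, and 4 are not satisfied.

1) gamma = 12, eps = 10; 12 ≥ 10 (want <) — violated.
2) eps + theta = 10 + 4 = 14, not 12 — violated.
3) values 4, 12, 10; gamma = 12 is not <= eps = 10 — violated.
4) eps + gamma = 10 + 12 = 22; 22 > 21, bound 21 not met — violated.
5) theta = 4, eps = 10; distinct — satisfied.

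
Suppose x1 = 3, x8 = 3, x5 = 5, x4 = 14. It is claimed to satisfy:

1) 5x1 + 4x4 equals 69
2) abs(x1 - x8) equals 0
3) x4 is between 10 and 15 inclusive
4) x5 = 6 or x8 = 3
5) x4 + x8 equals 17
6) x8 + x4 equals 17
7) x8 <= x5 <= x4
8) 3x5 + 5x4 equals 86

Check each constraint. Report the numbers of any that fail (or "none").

1) 5x1 + 4x4 = 5(3) + 4(14) = 71, not 69  FAIL
2) abs(3 - 3) = 0  OK
3) x4 = 14 lies in [10, 15]  OK
4) x5 = 5 ≠ 6, but x8 = 3 = 3 (second disjunct)  OK
5) x4 + x8 = 14 + 3 = 17  OK
6) x8 + x4 = 3 + 14 = 17  OK
7) values 3 <= 5 <= 14  OK
8) 3x5 + 5x4 = 3(5) + 5(14) = 85, not 86  FAIL

Constraints 1 and 8 are violated.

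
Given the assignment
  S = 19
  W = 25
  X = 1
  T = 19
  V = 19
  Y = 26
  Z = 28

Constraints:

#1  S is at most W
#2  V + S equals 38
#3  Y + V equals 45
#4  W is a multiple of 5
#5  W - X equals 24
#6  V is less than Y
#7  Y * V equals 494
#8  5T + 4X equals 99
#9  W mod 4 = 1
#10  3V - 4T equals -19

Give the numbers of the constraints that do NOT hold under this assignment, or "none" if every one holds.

Yes — all constraints hold.

#1 S = 19, W = 25; 19 ≤ 25 — holds.
#2 V + S = 19 + 19 = 38 — holds.
#3 Y + V = 26 + 19 = 45 — holds.
#4 25 / 5 = 5, so 5 divides 25 — holds.
#5 W - X = 25 - 1 = 24 — holds.
#6 V = 19, Y = 26; 19 < 26 — holds.
#7 Y * V = 26 * 19 = 494 — holds.
#8 5T + 4X = 5(19) + 4(1) = 99 — holds.
#9 25 mod 4 = 1 — holds.
#10 3V - 4T = 3(19) - 4(19) = -19 — holds.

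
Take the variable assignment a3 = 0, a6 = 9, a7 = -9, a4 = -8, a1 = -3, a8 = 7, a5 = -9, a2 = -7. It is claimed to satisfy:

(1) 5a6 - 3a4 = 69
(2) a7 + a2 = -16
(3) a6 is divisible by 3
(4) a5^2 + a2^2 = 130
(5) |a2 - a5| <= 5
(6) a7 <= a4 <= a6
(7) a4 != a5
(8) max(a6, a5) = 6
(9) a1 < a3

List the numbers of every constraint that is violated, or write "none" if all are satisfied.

(1) 5a6 - 3a4 = 5(9) - 3(-8) = 69  ✓
(2) a7 + a2 = -9 + (-7) = -16  ✓
(3) 9 / 3 = 3, so 3 divides 9  ✓
(4) a5^2 + a2^2 = (-9)^2 + (-7)^2 = 81 + 49 = 130  ✓
(5) |-7 - (-9)| = 2; 2 ≤ 5  ✓
(6) values -9 <= -8 <= 9  ✓
(7) a4 = -8, a5 = -9; distinct  ✓
(8) max(9, -9) = 9, not 6  ✗
(9) a1 = -3, a3 = 0; -3 < 0  ✓

The assignment fails constraint 8.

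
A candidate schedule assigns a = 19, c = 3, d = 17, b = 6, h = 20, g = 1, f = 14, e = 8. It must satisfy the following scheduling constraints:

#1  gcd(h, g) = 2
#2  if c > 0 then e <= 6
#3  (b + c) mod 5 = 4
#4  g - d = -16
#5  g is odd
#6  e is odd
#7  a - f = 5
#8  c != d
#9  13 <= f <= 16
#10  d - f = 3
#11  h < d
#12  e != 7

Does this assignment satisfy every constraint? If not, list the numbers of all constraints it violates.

Constraints 1, 2, 6, and 11 are violated.

#1 gcd(20, 1) = 1, not 2  ✘
#2 c = 3 > 0, so we need e ≤ 6; but e = 8 > 6  ✘
#3 b + c = 9; 9 mod 5 = 4  ✔
#4 g - d = 1 - 17 = -16  ✔
#5 g = 1 is odd  ✔
#6 e = 8 is even  ✘
#7 a - f = 19 - 14 = 5  ✔
#8 c = 3, d = 17; distinct  ✔
#9 f = 14 lies in [13, 16]  ✔
#10 d - f = 17 - 14 = 3  ✔
#11 h = 20, d = 17; 20 ≥ 17 (want <)  ✘
#12 e = 8, and 8 ≠ 7  ✔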